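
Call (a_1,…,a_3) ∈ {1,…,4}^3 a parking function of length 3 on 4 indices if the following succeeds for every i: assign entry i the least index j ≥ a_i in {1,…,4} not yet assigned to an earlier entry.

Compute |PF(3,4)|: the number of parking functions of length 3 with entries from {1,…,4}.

50

#PF = (5−3)·5^(3−1) = 2·25 = 50 (Konheim–Weiss)
One tuple (3,3,2) → sorted (2,3,3): b_i ≤ 1+i ∀i, a PF.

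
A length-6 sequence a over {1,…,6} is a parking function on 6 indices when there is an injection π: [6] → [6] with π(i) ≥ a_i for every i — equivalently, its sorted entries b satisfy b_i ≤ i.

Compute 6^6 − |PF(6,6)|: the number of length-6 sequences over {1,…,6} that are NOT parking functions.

29849

|PF(6,6)| = 1·7^5 = 1·16807 = 16807 (Pollak)
E.g. (6,6,4,5,5,6) → sorted (4,5,5,6,6,6): b_1=4>1, not a PF.
So 46656 − 16807 = 29849 fail.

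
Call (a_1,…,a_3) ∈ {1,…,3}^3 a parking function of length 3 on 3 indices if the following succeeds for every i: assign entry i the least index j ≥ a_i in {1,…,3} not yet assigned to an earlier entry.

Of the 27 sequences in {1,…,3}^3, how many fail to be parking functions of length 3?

11

#PF = (3+1−3)·(3+1)^{3−1} = 1 · 16 = 16 (Konheim–Weiss)
One tuple (3,3,3) → sorted (3,3,3): b_1=3>1, not a PF.
So 27 − 16 = 11 fail.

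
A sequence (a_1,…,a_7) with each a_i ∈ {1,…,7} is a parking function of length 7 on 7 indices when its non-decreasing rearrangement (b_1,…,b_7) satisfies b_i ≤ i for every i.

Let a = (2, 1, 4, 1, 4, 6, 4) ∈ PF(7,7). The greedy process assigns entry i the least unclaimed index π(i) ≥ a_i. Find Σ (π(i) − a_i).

Σπ(i) = 1+…+7 = 28; Σa = 2+1+4+1+4+6+4 = 22; disp = 28−22 = 6.

6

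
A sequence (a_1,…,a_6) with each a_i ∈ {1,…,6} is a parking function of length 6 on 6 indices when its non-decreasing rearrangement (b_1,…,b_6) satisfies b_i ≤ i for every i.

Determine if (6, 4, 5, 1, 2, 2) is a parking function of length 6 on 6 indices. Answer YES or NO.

Order a: b = (1, 2, 2, 4, 5, 6).
  b_1=1 ≤ 1
  b_2=2 ≤ 2
  b_3=2 ≤ 3
  b_4=4 ≤ 4
  b_5=5 ≤ 5
  b_6=6 ≤ 6
All bounds hold ⇒ YES

YES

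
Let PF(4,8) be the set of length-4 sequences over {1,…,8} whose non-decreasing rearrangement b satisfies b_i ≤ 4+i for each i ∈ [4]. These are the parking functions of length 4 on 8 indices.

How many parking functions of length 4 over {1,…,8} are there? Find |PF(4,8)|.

3645

Count = (8−4+1)·(8+1)^(4−1) = 5·729 = 3645
Check (1,2,6,2) → sorted (1,2,2,6): b_i ≤ 4+i ∀i, a PF.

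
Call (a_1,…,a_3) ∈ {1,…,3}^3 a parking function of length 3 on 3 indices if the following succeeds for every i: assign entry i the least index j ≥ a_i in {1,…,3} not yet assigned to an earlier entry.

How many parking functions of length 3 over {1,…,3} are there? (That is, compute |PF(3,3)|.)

16

Count = (3−3+1)·(3+1)^(3−1) = 1 · 16 = 16 (Pollak)
Check (1,3,1) → sorted (1,1,3): b_i ≤ i ∀i, a PF.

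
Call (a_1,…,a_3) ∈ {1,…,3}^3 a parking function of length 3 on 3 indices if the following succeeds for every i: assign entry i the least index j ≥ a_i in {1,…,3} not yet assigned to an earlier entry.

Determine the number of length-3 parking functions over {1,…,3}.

16

|PF| = (3−3+1)·(3+1)^(3−1) = 1·16 = 16
Check (1,1,2) → sorted (1,1,2): b_i ≤ i ∀i, a PF.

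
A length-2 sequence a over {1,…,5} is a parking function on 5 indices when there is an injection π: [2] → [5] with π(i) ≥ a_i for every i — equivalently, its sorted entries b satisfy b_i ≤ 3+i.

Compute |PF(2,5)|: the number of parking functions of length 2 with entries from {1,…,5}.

24

#PF = (5−2+1)·(5+1)^(2−1) = 4 · 6 = 24
E.g. (2,4) → sorted (2,4): b_i ≤ 3+i ∀i, a PF.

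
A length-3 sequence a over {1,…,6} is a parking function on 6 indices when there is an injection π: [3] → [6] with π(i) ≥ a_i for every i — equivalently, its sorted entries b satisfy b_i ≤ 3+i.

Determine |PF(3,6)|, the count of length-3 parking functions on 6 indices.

196

#PF = 4·7^2 = 4×49 = 196 (Pollak)
Example (3,1,2) → sorted (1,2,3): b_i ≤ 3+i ∀i, a PF.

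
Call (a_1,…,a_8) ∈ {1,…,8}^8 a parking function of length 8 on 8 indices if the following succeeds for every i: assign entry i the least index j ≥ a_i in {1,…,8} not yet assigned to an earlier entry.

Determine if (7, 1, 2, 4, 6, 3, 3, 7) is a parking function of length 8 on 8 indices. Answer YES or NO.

Rearranged: b = (1, 2, 3, 3, 4, 6, 7, 7).
  b_1=1 ≤ 1
  b_2=2 ≤ 2
  b_3=3 ≤ 3
  b_4=3 ≤ 4
  b_5=4 ≤ 5
  b_6=6 ≤ 6
  b_7=7 ≤ 7
  b_8=7 ≤ 8
All bounds hold ⇒ YES

YES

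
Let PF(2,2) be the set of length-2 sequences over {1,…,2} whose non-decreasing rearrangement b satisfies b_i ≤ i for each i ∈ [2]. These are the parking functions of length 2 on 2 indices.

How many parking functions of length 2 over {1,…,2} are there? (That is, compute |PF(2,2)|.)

#PF = 1·3^1 = 1×3 = 3
Check (1,2) → sorted (1,2): b_i ≤ i ∀i, a PF.

3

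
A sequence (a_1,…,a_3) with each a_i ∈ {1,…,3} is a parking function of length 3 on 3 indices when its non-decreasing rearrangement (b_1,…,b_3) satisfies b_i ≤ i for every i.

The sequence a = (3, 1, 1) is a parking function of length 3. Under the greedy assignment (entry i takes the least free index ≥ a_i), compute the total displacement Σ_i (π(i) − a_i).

1

Σπ(i) = 1+…+3 = 6; Σa = 3+1+1 = 5; disp = 6−5 = 1.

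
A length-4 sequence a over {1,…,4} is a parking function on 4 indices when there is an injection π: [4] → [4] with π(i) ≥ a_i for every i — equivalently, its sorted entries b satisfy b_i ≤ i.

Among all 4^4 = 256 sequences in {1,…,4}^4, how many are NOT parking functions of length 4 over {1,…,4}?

|PF(4,4)| = (4−4+1)·(4+1)^(4−1) = 1·125 = 125 (Pollak)
One tuple (4,3,4,4) → sorted (3,4,4,4): b_1=3>1, not a PF.
Total 256; non-PF = 256−125 = 131

131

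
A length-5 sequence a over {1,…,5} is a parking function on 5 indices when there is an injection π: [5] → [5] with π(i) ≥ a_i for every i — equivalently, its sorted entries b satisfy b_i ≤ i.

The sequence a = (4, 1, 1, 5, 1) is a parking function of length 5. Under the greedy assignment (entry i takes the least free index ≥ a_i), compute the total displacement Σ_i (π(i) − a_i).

3

Σπ = 5·6/2 = 15 (π permutes [5]); Σa = 4+1+1+5+1 = 12; disp = 15−12 = 3.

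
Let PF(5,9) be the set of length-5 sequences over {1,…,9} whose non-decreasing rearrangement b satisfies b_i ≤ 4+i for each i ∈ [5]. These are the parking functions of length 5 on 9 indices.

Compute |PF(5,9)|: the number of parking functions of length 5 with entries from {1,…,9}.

|PF(5,9)| = (9+1−5)·(9+1)^{5−1} = 5·10000 = 50000 (Pollak)
E.g. (7,6,7,2,7) → sorted (2,6,7,7,7): b_i ≤ 4+i ∀i, a PF.

50000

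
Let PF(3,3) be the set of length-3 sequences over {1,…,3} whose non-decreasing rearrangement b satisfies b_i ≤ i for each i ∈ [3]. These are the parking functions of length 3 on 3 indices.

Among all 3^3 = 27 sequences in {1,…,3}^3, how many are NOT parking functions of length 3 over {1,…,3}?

|PF| = (3−3+1)·(3+1)^(3−1) = 1·16 = 16 (Pollak)
Example (3,3,2) → sorted (2,3,3): b_1=2>1, not a PF.
So 27 − 16 = 11 fail.

11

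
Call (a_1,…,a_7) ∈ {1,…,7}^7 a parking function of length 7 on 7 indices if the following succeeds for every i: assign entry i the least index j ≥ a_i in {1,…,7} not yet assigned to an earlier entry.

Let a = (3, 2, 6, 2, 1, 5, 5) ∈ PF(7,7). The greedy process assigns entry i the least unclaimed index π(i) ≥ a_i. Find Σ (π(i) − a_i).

Σπ = 28 ({1..7} each once); Σa = 3+2+6+2+1+5+5 = 24; disp = 28−24 = 4.

4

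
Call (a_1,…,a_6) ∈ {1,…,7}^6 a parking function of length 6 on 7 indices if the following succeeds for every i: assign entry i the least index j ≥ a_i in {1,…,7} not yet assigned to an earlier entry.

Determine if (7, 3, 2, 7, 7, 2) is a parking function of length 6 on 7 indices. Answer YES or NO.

Sorted: b = (2, 2, 3, 7, 7, 7).
  b_1=2 ≤ 2
  b_2=2 ≤ 3
  b_3=3 ≤ 4
  b_4=7 > 5
  fails at i=4 ⇒ NO

NO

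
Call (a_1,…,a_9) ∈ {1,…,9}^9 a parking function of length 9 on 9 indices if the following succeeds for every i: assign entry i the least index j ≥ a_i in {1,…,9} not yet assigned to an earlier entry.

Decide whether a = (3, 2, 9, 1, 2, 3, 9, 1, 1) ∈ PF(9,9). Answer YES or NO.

NO

Sorted: b = (1, 1, 1, 2, 2, 3, 3, 9, 9).
  b_1=1 ≤ 1
  b_2=1 ≤ 2
  b_3=1 ≤ 3
  b_4=2 ≤ 4
  b_5=2 ≤ 5
  b_6=3 ≤ 6
  b_7=3 ≤ 7
  b_8=9 > 8
  fails at i=8 ⇒ NO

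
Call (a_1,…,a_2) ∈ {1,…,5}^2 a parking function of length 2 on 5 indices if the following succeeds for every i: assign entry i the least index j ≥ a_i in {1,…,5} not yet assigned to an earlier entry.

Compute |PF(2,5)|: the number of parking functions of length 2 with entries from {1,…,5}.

|PF| = (6−2)·6^(2−1) = 4 · 6 = 24 [KW]
E.g. (2,5) → sorted (2,5): b_i ≤ 3+i ∀i, a PF.

24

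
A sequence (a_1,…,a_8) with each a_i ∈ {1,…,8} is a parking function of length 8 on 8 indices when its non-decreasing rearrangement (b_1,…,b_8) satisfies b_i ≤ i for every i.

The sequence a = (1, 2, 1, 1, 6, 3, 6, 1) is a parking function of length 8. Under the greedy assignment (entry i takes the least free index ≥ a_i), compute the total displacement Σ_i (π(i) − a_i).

Σπ = 8·9/2 = 36 (π permutes [8]); Σa = 1+2+1+1+6+3+6+1 = 21; disp = 36−21 = 15.

15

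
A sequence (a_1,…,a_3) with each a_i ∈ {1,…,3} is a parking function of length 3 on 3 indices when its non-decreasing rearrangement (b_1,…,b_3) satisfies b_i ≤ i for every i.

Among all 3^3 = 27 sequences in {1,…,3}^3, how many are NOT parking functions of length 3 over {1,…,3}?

|PF| = (3+1−3)·(3+1)^{3−1} = 1×16 = 16
E.g. (3,3,2) → sorted (2,3,3): b_1=2>1, not a PF.
3^3 − 16 = 27 − 16 = 11

11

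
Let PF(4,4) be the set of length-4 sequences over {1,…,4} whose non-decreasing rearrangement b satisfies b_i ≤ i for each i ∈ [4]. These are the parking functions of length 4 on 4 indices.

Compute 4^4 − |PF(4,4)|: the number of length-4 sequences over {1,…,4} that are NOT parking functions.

|PF| = (4+1−4)·(4+1)^{4−1} = 1 · 125 = 125 [KW]
Example (2,2,4,3) → sorted (2,2,3,4): b_1=2>1, not a PF.
So 256 − 125 = 131 fail.

131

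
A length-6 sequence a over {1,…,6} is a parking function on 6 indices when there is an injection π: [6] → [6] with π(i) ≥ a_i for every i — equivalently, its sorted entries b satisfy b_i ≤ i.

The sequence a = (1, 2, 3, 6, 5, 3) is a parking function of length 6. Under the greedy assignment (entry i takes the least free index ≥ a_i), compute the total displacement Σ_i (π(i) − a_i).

Σπ(i) = 1+…+6 = 21; Σa = 1+2+3+6+5+3 = 20; disp = 21−20 = 1.

1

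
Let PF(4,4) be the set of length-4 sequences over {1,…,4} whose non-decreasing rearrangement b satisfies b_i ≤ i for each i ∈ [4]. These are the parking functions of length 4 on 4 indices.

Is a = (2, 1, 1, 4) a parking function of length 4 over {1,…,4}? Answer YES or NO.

Sorted: b = (1, 1, 2, 4).
  b_1=1 ≤ 1
  b_2=1 ≤ 2
  b_3=2 ≤ 3
  b_4=4 ≤ 4
All bounds hold ⇒ YES

YES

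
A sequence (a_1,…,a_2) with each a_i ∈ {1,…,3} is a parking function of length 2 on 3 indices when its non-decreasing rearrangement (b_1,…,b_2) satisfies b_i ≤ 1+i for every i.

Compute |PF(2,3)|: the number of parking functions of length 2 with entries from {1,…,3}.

|PF(2,3)| = (3+1−2)·(3+1)^{2−1} = 2×4 = 8 [KW]
E.g. (1,3) → sorted (1,3): b_i ≤ 1+i ∀i, a PF.

8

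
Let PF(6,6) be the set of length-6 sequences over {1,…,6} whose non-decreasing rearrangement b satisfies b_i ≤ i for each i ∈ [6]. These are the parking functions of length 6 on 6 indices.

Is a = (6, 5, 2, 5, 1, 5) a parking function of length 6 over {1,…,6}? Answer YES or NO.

NO

Rearranged: b = (1, 2, 5, 5, 5, 6).
  b_1=1 ≤ 1
  b_2=2 ≤ 2
  b_3=5 > 3
  fails at i=3 ⇒ NO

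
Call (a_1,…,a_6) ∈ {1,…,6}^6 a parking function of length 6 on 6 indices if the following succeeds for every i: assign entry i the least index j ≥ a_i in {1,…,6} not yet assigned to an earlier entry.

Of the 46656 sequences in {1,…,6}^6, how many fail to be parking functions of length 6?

|PF(6,6)| = (6−6+1)·(6+1)^(6−1) = 1·16807 = 16807 (Konheim–Weiss)
Example (4,3,5,6,6,6) → sorted (3,4,5,6,6,6): b_1=3>1, not a PF.
6^6 − 16807 = 46656 − 16807 = 29849

29849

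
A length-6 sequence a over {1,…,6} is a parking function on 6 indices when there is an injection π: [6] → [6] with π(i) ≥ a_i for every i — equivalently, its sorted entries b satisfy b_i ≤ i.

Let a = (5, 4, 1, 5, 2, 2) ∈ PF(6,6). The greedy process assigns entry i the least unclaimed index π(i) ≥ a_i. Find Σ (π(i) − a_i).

2

Σπ(i) = 1+…+6 = 21; Σa = 5+4+1+5+2+2 = 19; disp = 21−19 = 2.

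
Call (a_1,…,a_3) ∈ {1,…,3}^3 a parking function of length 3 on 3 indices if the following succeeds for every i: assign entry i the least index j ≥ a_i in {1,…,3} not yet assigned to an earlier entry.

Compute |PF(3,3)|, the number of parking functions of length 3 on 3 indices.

16

#PF = (3+1−3)·(3+1)^{3−1} = 1 · 16 = 16 [KW]
Example (1,1,3) → sorted (1,1,3): b_i ≤ i ∀i, a PF.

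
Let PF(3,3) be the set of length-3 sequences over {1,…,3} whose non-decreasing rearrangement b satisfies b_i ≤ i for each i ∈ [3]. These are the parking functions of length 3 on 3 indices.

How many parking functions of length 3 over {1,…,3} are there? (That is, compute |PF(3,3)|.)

Count = (3−3+1)·(3+1)^(3−1) = 1·16 = 16
E.g. (1,3,2) → sorted (1,2,3): b_i ≤ i ∀i, a PF.

16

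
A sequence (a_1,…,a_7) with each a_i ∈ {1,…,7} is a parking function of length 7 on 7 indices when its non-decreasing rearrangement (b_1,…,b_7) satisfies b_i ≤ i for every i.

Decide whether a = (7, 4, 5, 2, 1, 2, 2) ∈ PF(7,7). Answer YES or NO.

YES

Sorted: b = (1, 2, 2, 2, 4, 5, 7).
  b_1=1 ≤ 1
  b_2=2 ≤ 2
  b_3=2 ≤ 3
  b_4=2 ≤ 4
  b_5=4 ≤ 5
  b_6=5 ≤ 6
  b_7=7 ≤ 7
All bounds hold ⇒ YES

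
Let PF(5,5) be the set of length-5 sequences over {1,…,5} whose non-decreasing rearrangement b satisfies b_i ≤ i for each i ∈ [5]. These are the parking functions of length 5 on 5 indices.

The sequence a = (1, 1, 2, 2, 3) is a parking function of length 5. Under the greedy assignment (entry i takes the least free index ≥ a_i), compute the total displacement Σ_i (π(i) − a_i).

Σπ(i) = 1+…+5 = 15; Σa = 1+1+2+2+3 = 9; disp = 15−9 = 6.

6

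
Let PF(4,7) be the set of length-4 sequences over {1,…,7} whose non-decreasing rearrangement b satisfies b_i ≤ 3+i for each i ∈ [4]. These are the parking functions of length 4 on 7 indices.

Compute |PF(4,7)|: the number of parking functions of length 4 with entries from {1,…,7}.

Count = (7+1−4)·(7+1)^{4−1} = 4·512 = 2048 [KW]
E.g. (4,1,3,6) → sorted (1,3,4,6): b_i ≤ 3+i ∀i, a PF.

2048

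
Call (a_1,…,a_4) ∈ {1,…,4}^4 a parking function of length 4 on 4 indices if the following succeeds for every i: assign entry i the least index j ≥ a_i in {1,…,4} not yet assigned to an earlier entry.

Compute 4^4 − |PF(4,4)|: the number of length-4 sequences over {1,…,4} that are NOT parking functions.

131

|PF| = (5−4)·5^(4−1) = 1·125 = 125 [KW]
E.g. (3,4,4,2) → sorted (2,3,4,4): b_1=2>1, not a PF.
4^4 − 125 = 256 − 125 = 131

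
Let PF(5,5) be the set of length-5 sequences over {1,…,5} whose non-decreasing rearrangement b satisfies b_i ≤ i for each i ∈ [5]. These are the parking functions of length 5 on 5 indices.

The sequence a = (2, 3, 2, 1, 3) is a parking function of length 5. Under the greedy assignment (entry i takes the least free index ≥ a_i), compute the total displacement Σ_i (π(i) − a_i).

Σπ = 15 ({1..5} each once); Σa = 2+3+2+1+3 = 11; disp = 15−11 = 4.

4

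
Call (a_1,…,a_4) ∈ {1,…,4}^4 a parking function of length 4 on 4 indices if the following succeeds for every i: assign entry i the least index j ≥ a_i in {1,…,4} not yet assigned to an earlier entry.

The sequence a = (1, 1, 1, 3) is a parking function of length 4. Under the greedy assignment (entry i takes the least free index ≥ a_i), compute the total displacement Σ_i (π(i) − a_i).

4

Σπ(i) = 1+…+4 = 10; Σa = 1+1+1+3 = 6; disp = 10−6 = 4.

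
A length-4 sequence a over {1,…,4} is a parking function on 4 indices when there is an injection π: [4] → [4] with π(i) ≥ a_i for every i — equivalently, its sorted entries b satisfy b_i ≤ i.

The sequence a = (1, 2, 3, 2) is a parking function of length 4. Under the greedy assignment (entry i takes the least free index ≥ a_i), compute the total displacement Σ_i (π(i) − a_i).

2

Σπ = 4·5/2 = 10 (π permutes [4]); Σa = 1+2+3+2 = 8; disp = 10−8 = 2.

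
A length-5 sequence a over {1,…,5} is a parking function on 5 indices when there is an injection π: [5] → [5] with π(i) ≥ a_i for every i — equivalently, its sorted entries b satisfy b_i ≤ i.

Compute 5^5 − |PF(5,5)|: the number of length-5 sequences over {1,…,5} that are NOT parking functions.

#PF = (5−5+1)·(5+1)^(5−1) = 1×1296 = 1296 (Konheim–Weiss)
One tuple (4,4,3,5,5) → sorted (3,4,4,5,5): b_1=3>1, not a PF.
Total 3125; non-PF = 3125−1296 = 1829

1829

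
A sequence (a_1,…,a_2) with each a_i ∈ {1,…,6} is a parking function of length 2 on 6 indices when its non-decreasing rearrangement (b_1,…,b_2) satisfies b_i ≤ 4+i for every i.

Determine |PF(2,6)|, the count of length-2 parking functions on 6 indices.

|PF| = (6−2+1)·(6+1)^(2−1) = 5×7 = 35 [KW]
Check (3,6) → sorted (3,6): b_i ≤ 4+i ∀i, a PF.

35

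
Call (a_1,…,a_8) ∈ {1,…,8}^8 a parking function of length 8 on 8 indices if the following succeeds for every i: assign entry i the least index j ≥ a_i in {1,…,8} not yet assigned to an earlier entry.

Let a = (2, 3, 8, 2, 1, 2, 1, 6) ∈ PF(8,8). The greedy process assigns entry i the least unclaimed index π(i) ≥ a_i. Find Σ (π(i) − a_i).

11

Σπ(i) = 1+…+8 = 36; Σa = 2+3+8+2+1+2+1+6 = 25; disp = 36−25 = 11.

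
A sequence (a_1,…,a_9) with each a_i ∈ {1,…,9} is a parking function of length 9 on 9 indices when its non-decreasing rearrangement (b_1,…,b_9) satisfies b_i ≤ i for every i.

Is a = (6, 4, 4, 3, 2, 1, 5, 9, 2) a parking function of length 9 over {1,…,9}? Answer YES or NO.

YES

Sorted: b = (1, 2, 2, 3, 4, 4, 5, 6, 9).
  b_1=1 ≤ 1
  b_2=2 ≤ 2
  b_3=2 ≤ 3
  b_4=3 ≤ 4
  b_5=4 ≤ 5
  b_6=4 ≤ 6
  b_7=5 ≤ 7
  b_8=6 ≤ 8
  b_9=9 ≤ 9
All bounds hold ⇒ YES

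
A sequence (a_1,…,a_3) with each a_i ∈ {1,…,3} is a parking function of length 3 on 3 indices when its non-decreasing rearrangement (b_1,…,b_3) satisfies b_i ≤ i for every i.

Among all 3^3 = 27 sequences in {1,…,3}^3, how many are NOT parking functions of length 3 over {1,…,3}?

#PF = (3−3+1)·(3+1)^(3−1) = 1×16 = 16 (Konheim–Weiss)
Check (3,3,1) → sorted (1,3,3): b_2=3>2, not a PF.
Total 27; non-PF = 27−16 = 11

11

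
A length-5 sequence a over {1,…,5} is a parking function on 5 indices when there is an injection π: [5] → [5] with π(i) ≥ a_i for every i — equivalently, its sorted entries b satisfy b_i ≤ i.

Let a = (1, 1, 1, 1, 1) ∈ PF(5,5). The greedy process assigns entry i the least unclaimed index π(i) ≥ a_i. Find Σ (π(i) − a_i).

Σπ = 5·6/2 = 15 (π permutes [5]); Σa = 1+1+1+1+1 = 5; disp = 15−5 = 10.

10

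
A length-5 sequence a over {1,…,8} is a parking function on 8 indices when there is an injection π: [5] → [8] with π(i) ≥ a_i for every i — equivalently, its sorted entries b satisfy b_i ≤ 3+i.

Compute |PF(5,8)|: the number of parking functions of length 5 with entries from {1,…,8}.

#PF = (9−5)·9^(5−1) = 4 · 6561 = 26244 [KW]
E.g. (3,1,6,4,3) → sorted (1,3,3,4,6): b_i ≤ 3+i ∀i, a PF.

26244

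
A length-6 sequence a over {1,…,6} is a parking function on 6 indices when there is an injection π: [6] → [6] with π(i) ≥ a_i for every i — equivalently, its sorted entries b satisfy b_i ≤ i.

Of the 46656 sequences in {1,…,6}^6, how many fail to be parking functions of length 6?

29849

|PF(6,6)| = (7−6)·7^(6−1) = 1·16807 = 16807
Check (6,5,1,6,6,5) → sorted (1,5,5,6,6,6): b_2=5>2, not a PF.
So 46656 − 16807 = 29849 fail.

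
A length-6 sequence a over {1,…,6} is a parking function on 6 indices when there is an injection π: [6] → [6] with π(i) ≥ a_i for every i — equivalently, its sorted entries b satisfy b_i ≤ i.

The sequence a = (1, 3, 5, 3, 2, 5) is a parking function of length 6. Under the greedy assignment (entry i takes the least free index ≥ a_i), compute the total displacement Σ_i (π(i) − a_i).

Σπ = 6·7/2 = 21 (π permutes [6]); Σa = 1+3+5+3+2+5 = 19; disp = 21−19 = 2.

2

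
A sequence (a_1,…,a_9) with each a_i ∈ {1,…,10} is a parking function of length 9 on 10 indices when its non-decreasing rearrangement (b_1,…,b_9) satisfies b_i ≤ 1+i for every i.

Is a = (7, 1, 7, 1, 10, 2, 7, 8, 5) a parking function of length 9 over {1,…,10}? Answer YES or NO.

NO

Order a: b = (1, 1, 2, 5, 7, 7, 7, 8, 10).
  b_1=1 ≤ 2
  b_2=1 ≤ 3
  b_3=2 ≤ 4
  b_4=5 ≤ 5
  b_5=7 > 6
  fails at i=5 ⇒ NO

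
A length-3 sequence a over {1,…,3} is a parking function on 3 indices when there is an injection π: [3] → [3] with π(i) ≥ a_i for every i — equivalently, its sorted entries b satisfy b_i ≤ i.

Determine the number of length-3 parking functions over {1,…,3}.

16

#PF = (3−3+1)·(3+1)^(3−1) = 1×16 = 16 [KW]
Example (1,1,3) → sorted (1,1,3): b_i ≤ i ∀i, a PF.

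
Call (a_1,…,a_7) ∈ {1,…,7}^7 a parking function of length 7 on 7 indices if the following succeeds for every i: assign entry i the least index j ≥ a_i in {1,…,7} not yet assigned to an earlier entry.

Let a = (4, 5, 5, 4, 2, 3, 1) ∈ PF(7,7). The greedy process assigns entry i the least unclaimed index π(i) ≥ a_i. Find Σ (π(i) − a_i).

Σπ = 7·8/2 = 28 (π permutes [7]); Σa = 4+5+5+4+2+3+1 = 24; disp = 28−24 = 4.

4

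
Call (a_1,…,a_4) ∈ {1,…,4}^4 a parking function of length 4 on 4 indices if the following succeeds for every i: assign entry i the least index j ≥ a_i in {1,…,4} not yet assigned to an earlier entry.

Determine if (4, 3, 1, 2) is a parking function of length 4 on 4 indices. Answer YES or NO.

YES

Sorted: b = (1, 2, 3, 4).
  b_1=1 ≤ 1
  b_2=2 ≤ 2
  b_3=3 ≤ 3
  b_4=4 ≤ 4
All bounds hold ⇒ YES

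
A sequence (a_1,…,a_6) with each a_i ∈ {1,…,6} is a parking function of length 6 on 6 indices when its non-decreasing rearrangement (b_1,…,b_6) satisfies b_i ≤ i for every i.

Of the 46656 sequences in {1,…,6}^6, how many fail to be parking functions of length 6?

|PF| = 1·7^5 = 1 · 16807 = 16807 (Pollak)
E.g. (1,2,6,6,6,1) → sorted (1,1,2,6,6,6): b_4=6>4, not a PF.
Total 46656; non-PF = 46656−16807 = 29849

29849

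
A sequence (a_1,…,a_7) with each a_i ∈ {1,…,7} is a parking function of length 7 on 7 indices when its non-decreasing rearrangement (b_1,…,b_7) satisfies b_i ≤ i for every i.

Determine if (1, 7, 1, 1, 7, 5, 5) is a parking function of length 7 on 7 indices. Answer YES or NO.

Rearranged: b = (1, 1, 1, 5, 5, 7, 7).
  b_1=1 ≤ 1
  b_2=1 ≤ 2
  b_3=1 ≤ 3
  b_4=5 > 4
  fails at i=4 ⇒ NO

NO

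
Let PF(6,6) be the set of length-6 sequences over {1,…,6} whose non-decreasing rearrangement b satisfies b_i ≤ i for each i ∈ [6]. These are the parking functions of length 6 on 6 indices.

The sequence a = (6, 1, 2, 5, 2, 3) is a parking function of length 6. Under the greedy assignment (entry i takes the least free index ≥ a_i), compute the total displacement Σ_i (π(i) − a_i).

2

Σπ = 21 ({1..6} each once); Σa = 6+1+2+5+2+3 = 19; disp = 21−19 = 2.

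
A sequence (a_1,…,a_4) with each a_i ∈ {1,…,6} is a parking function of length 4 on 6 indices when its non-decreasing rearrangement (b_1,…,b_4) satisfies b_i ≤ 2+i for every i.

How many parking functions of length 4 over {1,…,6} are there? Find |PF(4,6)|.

1029

#PF = (7−4)·7^(4−1) = 3·343 = 1029
One tuple (2,4,1,6) → sorted (1,2,4,6): b_i ≤ 2+i ∀i, a PF.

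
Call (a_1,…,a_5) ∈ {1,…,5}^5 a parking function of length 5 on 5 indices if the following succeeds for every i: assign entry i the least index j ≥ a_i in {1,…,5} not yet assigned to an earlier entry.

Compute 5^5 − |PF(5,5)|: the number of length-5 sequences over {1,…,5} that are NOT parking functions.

1829

Count = (5−5+1)·(5+1)^(5−1) = 1·1296 = 1296
E.g. (3,4,5,5,5) → sorted (3,4,5,5,5): b_1=3>1, not a PF.
5^5 − 1296 = 3125 − 1296 = 1829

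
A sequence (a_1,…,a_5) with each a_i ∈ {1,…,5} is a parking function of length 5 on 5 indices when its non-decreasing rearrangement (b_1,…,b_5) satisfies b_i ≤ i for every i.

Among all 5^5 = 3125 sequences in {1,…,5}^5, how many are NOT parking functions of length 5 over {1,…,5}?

1829

Count = (5−5+1)·(5+1)^(5−1) = 1·1296 = 1296 (Konheim–Weiss)
Example (5,5,3,4,2) → sorted (2,3,4,5,5): b_1=2>1, not a PF.
So 3125 − 1296 = 1829 fail.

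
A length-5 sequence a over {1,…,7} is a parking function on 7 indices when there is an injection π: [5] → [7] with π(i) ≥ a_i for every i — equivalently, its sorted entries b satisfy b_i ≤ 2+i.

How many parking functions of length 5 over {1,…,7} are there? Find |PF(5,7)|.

Count = (7−5+1)·(7+1)^(5−1) = 3×4096 = 12288 (Konheim–Weiss)
Check (3,5,1,1,1) → sorted (1,1,1,3,5): b_i ≤ 2+i ∀i, a PF.

12288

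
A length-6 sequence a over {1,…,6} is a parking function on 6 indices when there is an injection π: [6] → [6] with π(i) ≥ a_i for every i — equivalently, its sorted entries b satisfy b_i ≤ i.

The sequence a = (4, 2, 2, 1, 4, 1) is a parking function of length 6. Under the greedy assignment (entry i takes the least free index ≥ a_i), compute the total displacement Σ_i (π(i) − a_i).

7

Σπ = 6·7/2 = 21 (π permutes [6]); Σa = 4+2+2+1+4+1 = 14; disp = 21−14 = 7.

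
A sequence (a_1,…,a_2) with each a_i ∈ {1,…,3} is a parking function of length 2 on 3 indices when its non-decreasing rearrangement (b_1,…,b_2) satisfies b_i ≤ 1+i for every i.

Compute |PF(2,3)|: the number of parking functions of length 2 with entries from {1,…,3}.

|PF| = (4−2)·4^(2−1) = 2·4 = 8 (Pollak)
Example (3,1) → sorted (1,3): b_i ≤ 1+i ∀i, a PF.

8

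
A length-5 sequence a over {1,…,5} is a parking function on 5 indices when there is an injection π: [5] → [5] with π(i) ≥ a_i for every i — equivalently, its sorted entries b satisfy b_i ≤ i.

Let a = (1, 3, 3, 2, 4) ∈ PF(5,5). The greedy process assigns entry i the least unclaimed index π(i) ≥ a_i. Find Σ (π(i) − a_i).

2

Σπ = 15 ({1..5} each once); Σa = 1+3+3+2+4 = 13; disp = 15−13 = 2.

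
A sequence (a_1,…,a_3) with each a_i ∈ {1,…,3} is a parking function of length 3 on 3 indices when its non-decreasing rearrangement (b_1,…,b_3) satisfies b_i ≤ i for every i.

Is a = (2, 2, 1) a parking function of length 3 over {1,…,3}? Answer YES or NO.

YES

Rearranged: b = (1, 2, 2).
  b_1=1 ≤ 1
  b_2=2 ≤ 2
  b_3=2 ≤ 3
All bounds hold ⇒ YES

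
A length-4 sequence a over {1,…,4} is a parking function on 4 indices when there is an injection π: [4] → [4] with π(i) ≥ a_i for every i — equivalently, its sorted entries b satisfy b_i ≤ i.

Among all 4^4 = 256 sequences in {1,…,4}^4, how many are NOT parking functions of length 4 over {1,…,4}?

131

Count = (4+1−4)·(4+1)^{4−1} = 1×125 = 125 (Konheim–Weiss)
E.g. (3,4,3,4) → sorted (3,3,4,4): b_1=3>1, not a PF.
4^4 − 125 = 256 − 125 = 131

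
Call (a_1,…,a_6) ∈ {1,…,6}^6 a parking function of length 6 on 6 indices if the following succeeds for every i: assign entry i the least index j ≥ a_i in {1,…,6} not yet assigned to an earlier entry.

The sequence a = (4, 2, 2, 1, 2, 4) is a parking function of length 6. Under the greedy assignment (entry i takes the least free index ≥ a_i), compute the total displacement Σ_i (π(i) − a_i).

6

Σπ(i) = 1+…+6 = 21; Σa = 4+2+2+1+2+4 = 15; disp = 21−15 = 6.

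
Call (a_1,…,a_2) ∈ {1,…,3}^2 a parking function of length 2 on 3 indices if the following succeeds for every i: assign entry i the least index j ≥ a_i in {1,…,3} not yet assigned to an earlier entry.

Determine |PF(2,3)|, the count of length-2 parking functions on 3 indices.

8

#PF = (4−2)·4^(2−1) = 2 · 4 = 8 (Konheim–Weiss)
Check (2,3) → sorted (2,3): b_i ≤ 1+i ∀i, a PF.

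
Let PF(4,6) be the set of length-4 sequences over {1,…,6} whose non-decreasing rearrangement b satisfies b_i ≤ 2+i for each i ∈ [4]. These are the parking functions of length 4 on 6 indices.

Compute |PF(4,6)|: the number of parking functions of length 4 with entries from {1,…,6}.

1029

#PF = (7−4)·7^(4−1) = 3 · 343 = 1029
One tuple (5,4,6,1) → sorted (1,4,5,6): b_i ≤ 2+i ∀i, a PF.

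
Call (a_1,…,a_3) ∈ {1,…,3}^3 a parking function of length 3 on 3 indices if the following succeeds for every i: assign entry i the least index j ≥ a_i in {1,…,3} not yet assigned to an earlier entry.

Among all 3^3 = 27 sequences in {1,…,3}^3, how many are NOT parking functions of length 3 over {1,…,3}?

#PF = (4−3)·4^(3−1) = 1 · 16 = 16 (Pollak)
Example (2,2,3) → sorted (2,2,3): b_1=2>1, not a PF.
3^3 − 16 = 27 − 16 = 11

11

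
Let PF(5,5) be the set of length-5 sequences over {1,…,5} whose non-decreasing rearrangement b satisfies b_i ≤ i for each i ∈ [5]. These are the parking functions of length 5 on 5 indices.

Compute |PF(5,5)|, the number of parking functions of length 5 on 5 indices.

|PF| = (5+1−5)·(5+1)^{5−1} = 1·1296 = 1296
Example (3,1,1,2,2) → sorted (1,1,2,2,3): b_i ≤ i ∀i, a PF.

1296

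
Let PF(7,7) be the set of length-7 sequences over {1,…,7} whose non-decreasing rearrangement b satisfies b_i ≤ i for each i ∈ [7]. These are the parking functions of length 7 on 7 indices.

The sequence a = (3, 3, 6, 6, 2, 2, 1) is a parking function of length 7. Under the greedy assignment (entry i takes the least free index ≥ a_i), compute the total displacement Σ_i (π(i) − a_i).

5

Σπ = 7·8/2 = 28 (π permutes [7]); Σa = 3+3+6+6+2+2+1 = 23; disp = 28−23 = 5.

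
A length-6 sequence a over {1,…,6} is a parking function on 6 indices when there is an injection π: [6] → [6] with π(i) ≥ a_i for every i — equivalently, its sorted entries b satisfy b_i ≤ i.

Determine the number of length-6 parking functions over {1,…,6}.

|PF| = (6+1−6)·(6+1)^{6−1} = 1×16807 = 16807
One tuple (4,2,1,2,5,1) → sorted (1,1,2,2,4,5): b_i ≤ i ∀i, a PF.

16807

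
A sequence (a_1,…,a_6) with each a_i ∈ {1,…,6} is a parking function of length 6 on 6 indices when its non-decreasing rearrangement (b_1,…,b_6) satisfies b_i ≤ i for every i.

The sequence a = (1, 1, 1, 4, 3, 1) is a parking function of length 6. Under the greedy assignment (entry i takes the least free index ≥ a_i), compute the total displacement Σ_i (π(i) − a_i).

Σπ(i) = 1+…+6 = 21; Σa = 1+1+1+4+3+1 = 11; disp = 21−11 = 10.

10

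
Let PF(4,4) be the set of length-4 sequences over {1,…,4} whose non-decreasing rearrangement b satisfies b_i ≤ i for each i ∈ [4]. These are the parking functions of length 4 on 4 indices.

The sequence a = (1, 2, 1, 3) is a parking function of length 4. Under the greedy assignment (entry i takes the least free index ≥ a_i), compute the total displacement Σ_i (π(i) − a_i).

Σπ = 4·5/2 = 10 (π permutes [4]); Σa = 1+2+1+3 = 7; disp = 10−7 = 3.

3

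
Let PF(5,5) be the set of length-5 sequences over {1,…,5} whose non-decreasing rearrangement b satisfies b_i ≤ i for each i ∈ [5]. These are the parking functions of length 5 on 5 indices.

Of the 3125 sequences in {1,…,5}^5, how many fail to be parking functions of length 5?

|PF| = 1·6^4 = 1·1296 = 1296 (Konheim–Weiss)
One tuple (2,3,5,5,5) → sorted (2,3,5,5,5): b_1=2>1, not a PF.
Total 3125; non-PF = 3125−1296 = 1829

1829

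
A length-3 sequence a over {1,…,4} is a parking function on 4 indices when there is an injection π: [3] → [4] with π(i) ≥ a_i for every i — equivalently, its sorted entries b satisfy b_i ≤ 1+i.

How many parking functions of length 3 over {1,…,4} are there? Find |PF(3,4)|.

50

|PF(3,4)| = (4+1−3)·(4+1)^{3−1} = 2·25 = 50 [KW]
One tuple (2,4,1) → sorted (1,2,4): b_i ≤ 1+i ∀i, a PF.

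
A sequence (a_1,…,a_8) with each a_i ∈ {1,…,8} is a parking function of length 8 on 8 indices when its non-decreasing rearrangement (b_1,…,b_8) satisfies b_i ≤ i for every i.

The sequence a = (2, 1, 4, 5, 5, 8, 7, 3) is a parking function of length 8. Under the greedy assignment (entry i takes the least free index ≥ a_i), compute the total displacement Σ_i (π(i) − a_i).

Σπ = 36 ({1..8} each once); Σa = 2+1+4+5+5+8+7+3 = 35; disp = 36−35 = 1.

1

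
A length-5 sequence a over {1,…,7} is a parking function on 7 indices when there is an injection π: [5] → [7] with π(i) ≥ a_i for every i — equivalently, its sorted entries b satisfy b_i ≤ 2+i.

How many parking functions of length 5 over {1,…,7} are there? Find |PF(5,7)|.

12288

|PF| = (8−5)·8^(5−1) = 3×4096 = 12288
Example (4,2,3,3,2) → sorted (2,2,3,3,4): b_i ≤ 2+i ∀i, a PF.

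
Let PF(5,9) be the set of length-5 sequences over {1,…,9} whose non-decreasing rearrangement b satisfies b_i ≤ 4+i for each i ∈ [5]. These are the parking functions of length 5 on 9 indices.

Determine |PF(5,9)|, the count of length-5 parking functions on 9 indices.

50000

Count = 5·10^4 = 5 · 10000 = 50000 (Pollak)
Example (7,3,5,7,7) → sorted (3,5,7,7,7): b_i ≤ 4+i ∀i, a PF.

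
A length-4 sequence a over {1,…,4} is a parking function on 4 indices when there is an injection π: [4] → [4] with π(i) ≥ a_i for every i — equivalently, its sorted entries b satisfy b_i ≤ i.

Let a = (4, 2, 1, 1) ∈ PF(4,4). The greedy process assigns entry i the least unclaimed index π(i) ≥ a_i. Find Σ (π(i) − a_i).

Σπ = 4·5/2 = 10 (π permutes [4]); Σa = 4+2+1+1 = 8; disp = 10−8 = 2.

2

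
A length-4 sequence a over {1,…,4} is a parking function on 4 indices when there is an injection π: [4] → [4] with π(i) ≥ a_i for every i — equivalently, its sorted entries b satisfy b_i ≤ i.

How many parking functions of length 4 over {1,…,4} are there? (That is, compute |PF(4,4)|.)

125

Count = (5−4)·5^(4−1) = 1 · 125 = 125 [KW]
E.g. (2,3,2,1) → sorted (1,2,2,3): b_i ≤ i ∀i, a PF.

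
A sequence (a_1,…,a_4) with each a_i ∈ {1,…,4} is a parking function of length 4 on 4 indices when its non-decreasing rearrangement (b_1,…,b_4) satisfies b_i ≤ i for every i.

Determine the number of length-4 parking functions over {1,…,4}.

125

#PF = (4−4+1)·(4+1)^(4−1) = 1×125 = 125 (Pollak)
One tuple (1,1,3,2) → sorted (1,1,2,3): b_i ≤ i ∀i, a PF.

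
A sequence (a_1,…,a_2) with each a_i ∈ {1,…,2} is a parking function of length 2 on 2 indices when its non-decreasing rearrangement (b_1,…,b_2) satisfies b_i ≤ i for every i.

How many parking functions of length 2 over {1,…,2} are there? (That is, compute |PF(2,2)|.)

3

|PF| = (3−2)·3^(2−1) = 1 · 3 = 3 (Pollak)
One tuple (1,1) → sorted (1,1): b_i ≤ i ∀i, a PF.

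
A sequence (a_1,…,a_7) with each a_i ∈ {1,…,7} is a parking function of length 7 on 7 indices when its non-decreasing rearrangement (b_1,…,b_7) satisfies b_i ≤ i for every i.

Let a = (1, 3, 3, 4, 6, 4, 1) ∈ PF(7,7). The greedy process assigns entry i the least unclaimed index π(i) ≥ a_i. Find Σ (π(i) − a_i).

Σπ = 28 ({1..7} each once); Σa = 1+3+3+4+6+4+1 = 22; disp = 28−22 = 6.

6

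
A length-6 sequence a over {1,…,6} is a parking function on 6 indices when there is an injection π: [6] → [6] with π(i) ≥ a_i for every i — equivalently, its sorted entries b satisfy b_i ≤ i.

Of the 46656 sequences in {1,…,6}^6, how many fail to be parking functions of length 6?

|PF| = (7−6)·7^(6−1) = 1·16807 = 16807 [KW]
E.g. (6,6,6,5,6,6) → sorted (5,6,6,6,6,6): b_1=5>1, not a PF.
6^6 − 16807 = 46656 − 16807 = 29849

29849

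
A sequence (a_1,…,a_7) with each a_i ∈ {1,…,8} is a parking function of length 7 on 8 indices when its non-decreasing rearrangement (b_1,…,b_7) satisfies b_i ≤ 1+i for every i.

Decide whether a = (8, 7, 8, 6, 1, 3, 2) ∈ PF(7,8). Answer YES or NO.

Sorted: b = (1, 2, 3, 6, 7, 8, 8).
  b_1=1 ≤ 2
  b_2=2 ≤ 3
  b_3=3 ≤ 4
  b_4=6 > 5
  fails at i=4 ⇒ NO

NO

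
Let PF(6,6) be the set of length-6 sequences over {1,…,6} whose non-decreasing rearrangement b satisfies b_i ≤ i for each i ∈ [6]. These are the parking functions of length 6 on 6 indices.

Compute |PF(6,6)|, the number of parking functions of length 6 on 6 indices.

#PF = (6−6+1)·(6+1)^(6−1) = 1 · 16807 = 16807 (Pollak)
E.g. (6,1,4,1,5,2) → sorted (1,1,2,4,5,6): b_i ≤ i ∀i, a PF.

16807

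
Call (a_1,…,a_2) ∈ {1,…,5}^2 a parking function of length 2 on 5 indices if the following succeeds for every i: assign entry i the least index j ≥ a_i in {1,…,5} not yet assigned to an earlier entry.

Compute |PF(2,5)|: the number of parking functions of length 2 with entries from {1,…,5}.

24

Count = (6−2)·6^(2−1) = 4×6 = 24
Check (3,5) → sorted (3,5): b_i ≤ 3+i ∀i, a PF.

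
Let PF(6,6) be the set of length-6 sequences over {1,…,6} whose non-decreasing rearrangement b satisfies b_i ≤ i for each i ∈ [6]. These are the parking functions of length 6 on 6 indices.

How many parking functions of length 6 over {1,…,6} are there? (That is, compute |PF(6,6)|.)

#PF = (6+1−6)·(6+1)^{6−1} = 1 · 16807 = 16807 (Konheim–Weiss)
E.g. (1,4,2,4,3,6) → sorted (1,2,3,4,4,6): b_i ≤ i ∀i, a PF.

16807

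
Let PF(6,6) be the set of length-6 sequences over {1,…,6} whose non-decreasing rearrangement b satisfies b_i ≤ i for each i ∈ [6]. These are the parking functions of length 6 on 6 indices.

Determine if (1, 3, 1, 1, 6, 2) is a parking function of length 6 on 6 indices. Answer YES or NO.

Sorted: b = (1, 1, 1, 2, 3, 6).
  b_1=1 ≤ 1
  b_2=1 ≤ 2
  b_3=1 ≤ 3
  b_4=2 ≤ 4
  b_5=3 ≤ 5
  b_6=6 ≤ 6
All bounds hold ⇒ YES

YES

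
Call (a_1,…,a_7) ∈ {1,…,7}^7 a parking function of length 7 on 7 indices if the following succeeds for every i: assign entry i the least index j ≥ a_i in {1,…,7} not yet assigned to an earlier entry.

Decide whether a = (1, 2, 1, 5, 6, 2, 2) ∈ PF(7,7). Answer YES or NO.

Order a: b = (1, 1, 2, 2, 2, 5, 6).
  b_1=1 ≤ 1
  b_2=1 ≤ 2
  b_3=2 ≤ 3
  b_4=2 ≤ 4
  b_5=2 ≤ 5
  b_6=5 ≤ 6
  b_7=6 ≤ 7
All bounds hold ⇒ YES

YES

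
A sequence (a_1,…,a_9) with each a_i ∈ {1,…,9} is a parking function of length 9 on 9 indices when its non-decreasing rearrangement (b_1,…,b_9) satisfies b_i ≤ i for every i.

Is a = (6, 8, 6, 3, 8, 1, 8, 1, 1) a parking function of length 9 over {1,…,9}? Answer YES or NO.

NO

Rearranged: b = (1, 1, 1, 3, 6, 6, 8, 8, 8).
  b_1=1 ≤ 1
  b_2=1 ≤ 2
  b_3=1 ≤ 3
  b_4=3 ≤ 4
  b_5=6 > 5
  fails at i=5 ⇒ NO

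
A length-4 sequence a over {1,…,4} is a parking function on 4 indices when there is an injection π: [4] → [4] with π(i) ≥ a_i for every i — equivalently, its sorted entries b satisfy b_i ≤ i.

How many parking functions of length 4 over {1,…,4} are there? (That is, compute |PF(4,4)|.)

#PF = (5−4)·5^(4−1) = 1 · 125 = 125 (Pollak)
Example (1,4,3,1) → sorted (1,1,3,4): b_i ≤ i ∀i, a PF.

125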